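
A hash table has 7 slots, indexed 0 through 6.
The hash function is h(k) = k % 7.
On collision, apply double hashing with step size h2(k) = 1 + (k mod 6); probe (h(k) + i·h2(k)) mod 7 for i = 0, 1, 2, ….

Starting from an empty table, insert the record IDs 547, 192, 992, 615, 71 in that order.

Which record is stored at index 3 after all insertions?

547 hashes to 1; slot 1 is free -> place at 1.
192 hashes to 3; slot 3 is free -> place at 3.
992 hashes to 5; slot 5 is free -> place at 5.
615 hashes to 6; slot 6 is free -> place at 6.
71 hashes to 1, h2=6; 1 taken -> place at 0.
Table: [71, 547, —, 192, —, 992, 615]

192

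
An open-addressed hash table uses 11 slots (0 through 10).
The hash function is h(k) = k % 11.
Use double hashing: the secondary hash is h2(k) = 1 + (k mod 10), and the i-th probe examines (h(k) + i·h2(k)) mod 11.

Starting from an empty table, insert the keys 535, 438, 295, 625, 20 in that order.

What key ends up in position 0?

535: h=7 -> slot 7
438: h=9 -> slot 9
295: h=9, h2=6, probe 9,4 -> slot 4
625: h=9, h2=6, probe 9,4,10 -> slot 10
20: h=9, h2=1, probe 9,10,0 -> slot 0
Table: [20, ∅, ∅, ∅, 295, ∅, ∅, 535, ∅, 438, 625]

20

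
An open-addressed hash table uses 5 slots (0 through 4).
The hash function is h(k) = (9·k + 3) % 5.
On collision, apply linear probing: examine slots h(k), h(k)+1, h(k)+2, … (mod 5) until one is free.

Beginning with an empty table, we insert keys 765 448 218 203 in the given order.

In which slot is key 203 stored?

2

765 hashes to 3; slot 3 is free -> place at 3.
448 hashes to 0; slot 0 is free -> place at 0.
218 hashes to 0; 0 taken -> place at 1.
203 hashes to 0; 0,1 taken -> place at 2.
Table: [448, 218, 203, 765, _]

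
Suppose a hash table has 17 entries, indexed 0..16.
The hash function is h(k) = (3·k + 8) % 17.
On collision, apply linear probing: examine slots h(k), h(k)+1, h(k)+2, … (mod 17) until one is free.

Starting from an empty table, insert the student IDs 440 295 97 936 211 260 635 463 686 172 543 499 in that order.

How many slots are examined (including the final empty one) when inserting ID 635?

5

Insert 440: h=2, slot 2 empty -> index 2.
Insert 295: h=9, slot 9 empty -> index 9.
Insert 97: h=10, slot 10 empty -> index 10.
Insert 936: h=11, slot 11 empty -> index 11.
Insert 211: h=12, slot 12 empty -> index 12.
Insert 260: h=6, slot 6 empty -> index 6.
Insert 635: h=9, slots 9,10,11,12 occupied -> index 13.
Insert 463: h=3, slot 3 empty -> index 3.
Insert 686: h=9, slots 9,10,11,12,13 occupied -> index 14.
Insert 172: h=14, slot 14 occupied -> index 15.
Insert 543: h=5, slot 5 empty -> index 5.
Insert 499: h=9, slots 9,10,11,12,13,14,15 occupied -> index 16.
Table: [∅, ∅, 440, 463, ∅, 543, 260, ∅, ∅, 295, 97, 936, 211, 635, 686, 172, 499]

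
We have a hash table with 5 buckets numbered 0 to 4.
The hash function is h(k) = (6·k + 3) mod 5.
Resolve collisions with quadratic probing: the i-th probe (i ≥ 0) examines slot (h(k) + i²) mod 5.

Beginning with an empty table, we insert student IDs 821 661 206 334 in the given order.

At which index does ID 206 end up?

3

Insert 821: h=4, slot 4 empty => index 4.
Insert 661: h=4, slot 4 occupied => index 0.
Insert 206: h=4, slots 4,0 occupied => index 3.
Insert 334: h=2, slot 2 empty => index 2.
Table: [661, ., 334, 206, 821]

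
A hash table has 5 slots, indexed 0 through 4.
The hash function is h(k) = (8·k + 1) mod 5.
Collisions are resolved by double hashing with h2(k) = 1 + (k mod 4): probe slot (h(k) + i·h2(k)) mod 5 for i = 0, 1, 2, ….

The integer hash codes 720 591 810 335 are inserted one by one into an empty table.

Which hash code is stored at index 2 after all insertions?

810

Insert 720: h=1, slot 1 empty => index 1.
Insert 591: h=4, slot 4 empty => index 4.
Insert 810: h=1, h2=3, slots 1,4 occupied => index 2.
Insert 335: h=1, h2=4, slot 1 occupied => index 0.
Table: [335, 720, 810, ∅, 591]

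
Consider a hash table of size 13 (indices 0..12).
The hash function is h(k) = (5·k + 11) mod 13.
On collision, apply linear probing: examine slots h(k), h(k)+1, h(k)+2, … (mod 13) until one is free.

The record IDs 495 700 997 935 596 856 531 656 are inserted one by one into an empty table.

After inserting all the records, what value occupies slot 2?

495: h=3 => slot 3
700: h=1 => slot 1
997: h=4 => slot 4
935: h=6 => slot 6
596: h=1, probe 1,2 => slot 2
856: h=1, probe 1,2,3,4,5 => slot 5
531: h=1, probe 1,2,3,4,5,6,7 => slot 7
656: h=2, probe 2,3,4,5,6,7,8 => slot 8
Table: [., 700, 596, 495, 997, 856, 935, 531, 656, ., ., ., .]

596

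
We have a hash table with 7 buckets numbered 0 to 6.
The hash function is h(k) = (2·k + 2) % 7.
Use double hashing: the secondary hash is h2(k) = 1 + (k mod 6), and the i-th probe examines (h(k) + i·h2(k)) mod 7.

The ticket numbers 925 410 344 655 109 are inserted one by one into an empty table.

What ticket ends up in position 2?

109

925: h=4 → slot 4
410: h=3 → slot 3
344: h=4, h2=3, probe 4,0 → slot 0
655: h=3, h2=2, probe 3,5 → slot 5
109: h=3, h2=2, probe 3,5,0,2 → slot 2
Table: [344, —, 109, 410, 925, 655, —]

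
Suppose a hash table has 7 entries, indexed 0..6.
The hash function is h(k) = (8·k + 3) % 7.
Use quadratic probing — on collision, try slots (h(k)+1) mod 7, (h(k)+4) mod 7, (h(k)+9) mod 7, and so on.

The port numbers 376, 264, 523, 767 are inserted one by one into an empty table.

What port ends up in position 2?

264

376: h=1 -> slot 1
264: h=1, probe 1,2 -> slot 2
523: h=1, probe 1,2,5 -> slot 5
767: h=0 -> slot 0
Table: [767, 376, 264, ., ., 523, .]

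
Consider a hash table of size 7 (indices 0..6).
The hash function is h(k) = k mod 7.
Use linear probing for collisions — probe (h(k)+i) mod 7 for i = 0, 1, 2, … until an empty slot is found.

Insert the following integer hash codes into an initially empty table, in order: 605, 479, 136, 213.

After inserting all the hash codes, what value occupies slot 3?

605

605 hashes to 3; slot 3 is free → place at 3.
479 hashes to 3; 3 taken → place at 4.
136 hashes to 3; 3,4 taken → place at 5.
213 hashes to 3; 3,4,5 taken → place at 6.
Table: [., ., ., 605, 479, 136, 213]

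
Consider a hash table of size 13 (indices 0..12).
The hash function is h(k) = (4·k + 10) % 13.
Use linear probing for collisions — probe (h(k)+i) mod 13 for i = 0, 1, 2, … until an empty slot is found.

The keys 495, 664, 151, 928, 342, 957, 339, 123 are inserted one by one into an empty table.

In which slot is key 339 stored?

6

495: h=1 -> slot 1
664: h=1, probe 1,2 -> slot 2
151: h=3 -> slot 3
928: h=4 -> slot 4
342: h=0 -> slot 0
957: h=3, probe 3,4,5 -> slot 5
339: h=1, probe 1,2,3,4,5,6 -> slot 6
123: h=8 -> slot 8
Table: [342, 495, 664, 151, 928, 957, 339, _, 123, _, _, _, _]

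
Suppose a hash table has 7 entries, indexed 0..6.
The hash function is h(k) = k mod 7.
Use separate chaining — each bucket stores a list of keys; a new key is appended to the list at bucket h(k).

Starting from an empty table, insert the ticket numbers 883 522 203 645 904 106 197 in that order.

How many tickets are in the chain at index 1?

883 → bucket 1
522 → bucket 4
203 → bucket 0
645 → bucket 1 (collision)
904 → bucket 1 (collision)
106 → bucket 1 (collision)
197 → bucket 1 (collision)
Final buckets:
0: 203
1: 883 -> 645 -> 904 -> 106 -> 197
2: ∅
3: ∅
4: 522
5: ∅
6: ∅

5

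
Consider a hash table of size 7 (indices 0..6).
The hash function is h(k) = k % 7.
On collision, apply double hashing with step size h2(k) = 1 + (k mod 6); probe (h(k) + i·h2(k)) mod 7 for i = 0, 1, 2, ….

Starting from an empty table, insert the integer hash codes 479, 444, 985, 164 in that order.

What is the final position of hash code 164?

Insert 479: h=3, slot 3 empty -> index 3.
Insert 444: h=3, h2=1, slot 3 occupied -> index 4.
Insert 985: h=5, slot 5 empty -> index 5.
Insert 164: h=3, h2=3, slot 3 occupied -> index 6.
Table: [_, _, _, 479, 444, 985, 164]

6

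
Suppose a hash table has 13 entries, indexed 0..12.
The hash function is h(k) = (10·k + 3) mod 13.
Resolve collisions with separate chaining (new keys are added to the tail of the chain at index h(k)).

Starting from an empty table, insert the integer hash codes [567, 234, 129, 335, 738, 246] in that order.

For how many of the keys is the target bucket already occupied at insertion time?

Insert 567: h=5, bucket 5 empty -> new chain.
Insert 234: h=3, bucket 3 empty -> new chain.
Insert 129: h=6, bucket 6 empty -> new chain.
Insert 335: h=12, bucket 12 empty -> new chain.
Insert 738: h=12, bucket 12 nonempty -> append to chain.
Insert 246: h=6, bucket 6 nonempty -> append to chain.
Final buckets:
0: ∅
1: ∅
2: ∅
3: 234
4: ∅
5: 567
6: 129 -> 246
7: ∅
8: ∅
9: ∅
10: ∅
11: ∅
12: 335 -> 738

2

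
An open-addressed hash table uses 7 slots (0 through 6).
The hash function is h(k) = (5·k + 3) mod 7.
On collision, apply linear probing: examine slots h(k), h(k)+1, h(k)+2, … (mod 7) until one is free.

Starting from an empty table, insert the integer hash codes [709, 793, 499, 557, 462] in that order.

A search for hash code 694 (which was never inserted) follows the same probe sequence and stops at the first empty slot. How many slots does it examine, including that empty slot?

709: h=6 → slot 6
793: h=6, probe 6,0 → slot 0
499: h=6, probe 6,0,1 → slot 1
557: h=2 → slot 2
462: h=3 → slot 3
Table: [793, 499, 557, 462, —, —, 709]
Lookup 694: h=1, probe 1,2,3,4 → slot 4 empty, not found.

4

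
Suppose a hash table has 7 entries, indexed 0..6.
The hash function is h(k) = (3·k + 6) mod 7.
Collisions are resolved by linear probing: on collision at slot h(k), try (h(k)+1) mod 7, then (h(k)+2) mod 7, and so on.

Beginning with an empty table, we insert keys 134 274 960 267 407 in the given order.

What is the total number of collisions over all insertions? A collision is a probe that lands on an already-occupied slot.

10

134 hashes to 2; slot 2 is free -> place at 2.
274 hashes to 2; 2 taken -> place at 3.
960 hashes to 2; 2,3 taken -> place at 4.
267 hashes to 2; 2,3,4 taken -> place at 5.
407 hashes to 2; 2,3,4,5 taken -> place at 6.
Table: [-, -, 134, 274, 960, 267, 407]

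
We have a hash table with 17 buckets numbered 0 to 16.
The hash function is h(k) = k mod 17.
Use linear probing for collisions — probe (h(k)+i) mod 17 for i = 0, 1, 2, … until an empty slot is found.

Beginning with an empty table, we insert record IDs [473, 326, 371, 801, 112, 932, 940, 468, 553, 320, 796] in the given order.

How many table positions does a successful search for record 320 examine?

Insert 473: h=14, slot 14 empty => index 14.
Insert 326: h=3, slot 3 empty => index 3.
Insert 371: h=14, slot 14 occupied => index 15.
Insert 801: h=2, slot 2 empty => index 2.
Insert 112: h=10, slot 10 empty => index 10.
Insert 932: h=14, slots 14,15 occupied => index 16.
Insert 940: h=5, slot 5 empty => index 5.
Insert 468: h=9, slot 9 empty => index 9.
Insert 553: h=9, slots 9,10 occupied => index 11.
Insert 320: h=14, slots 14,15,16 occupied => index 0.
Insert 796: h=14, slots 14,15,16,0 occupied => index 1.
Table: [320, 796, 801, 326, -, 940, -, -, -, 468, 112, 553, -, -, 473, 371, 932]
Lookup 320: h=14, probe 14,15,16,0 → found at 0.

4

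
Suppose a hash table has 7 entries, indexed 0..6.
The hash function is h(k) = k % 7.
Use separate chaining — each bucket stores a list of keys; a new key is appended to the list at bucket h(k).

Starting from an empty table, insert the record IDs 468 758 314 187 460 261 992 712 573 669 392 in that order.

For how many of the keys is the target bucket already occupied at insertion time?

468 → bucket 6
758 → bucket 2
314 → bucket 6 (collision)
187 → bucket 5
460 → bucket 5 (collision)
261 → bucket 2 (collision)
992 → bucket 5 (collision)
712 → bucket 5 (collision)
573 → bucket 6 (collision)
669 → bucket 4
392 → bucket 0
Final buckets:
0: 392
1: ∅
2: 758 -> 261
3: ∅
4: 669
5: 187 -> 460 -> 992 -> 712
6: 468 -> 314 -> 573

6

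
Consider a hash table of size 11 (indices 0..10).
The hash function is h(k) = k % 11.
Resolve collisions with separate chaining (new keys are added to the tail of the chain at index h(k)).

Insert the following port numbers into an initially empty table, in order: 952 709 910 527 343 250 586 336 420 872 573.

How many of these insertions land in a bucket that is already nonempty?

4

952 → bucket 6
709 → bucket 5
910 → bucket 8
527 → bucket 10
343 → bucket 2
250 → bucket 8 (collision)
586 → bucket 3
336 → bucket 6 (collision)
420 → bucket 2 (collision)
872 → bucket 3 (collision)
573 → bucket 1
Final buckets:
0: .
1: 573
2: 343 -> 420
3: 586 -> 872
4: .
5: 709
6: 952 -> 336
7: .
8: 910 -> 250
9: .
10: 527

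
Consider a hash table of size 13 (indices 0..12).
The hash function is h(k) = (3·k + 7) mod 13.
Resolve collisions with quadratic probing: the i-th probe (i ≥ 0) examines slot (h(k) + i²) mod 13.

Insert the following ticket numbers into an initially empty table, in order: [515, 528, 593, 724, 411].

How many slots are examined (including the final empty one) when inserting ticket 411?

515 hashes to 5; slot 5 is free → place at 5.
528 hashes to 5; 5 taken → place at 6.
593 hashes to 5; 5,6 taken → place at 9.
724 hashes to 8; slot 8 is free → place at 8.
411 hashes to 5; 5,6,9 taken → place at 1.
Table: [_, 411, _, _, _, 515, 528, _, 724, 593, _, _, _]

4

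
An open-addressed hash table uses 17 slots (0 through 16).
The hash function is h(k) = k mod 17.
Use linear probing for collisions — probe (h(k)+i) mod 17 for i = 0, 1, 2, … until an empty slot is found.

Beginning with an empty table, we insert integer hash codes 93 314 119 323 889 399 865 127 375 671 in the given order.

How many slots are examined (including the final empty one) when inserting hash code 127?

93 hashes to 8; slot 8 is free → place at 8.
314 hashes to 8; 8 taken → place at 9.
119 hashes to 0; slot 0 is free → place at 0.
323 hashes to 0; 0 taken → place at 1.
889 hashes to 5; slot 5 is free → place at 5.
399 hashes to 8; 8,9 taken → place at 10.
865 hashes to 15; slot 15 is free → place at 15.
127 hashes to 8; 8,9,10 taken → place at 11.
375 hashes to 1; 1 taken → place at 2.
671 hashes to 8; 8,9,10,11 taken → place at 12.
Table: [119, 323, 375, -, -, 889, -, -, 93, 314, 399, 127, 671, -, -, 865, -]

4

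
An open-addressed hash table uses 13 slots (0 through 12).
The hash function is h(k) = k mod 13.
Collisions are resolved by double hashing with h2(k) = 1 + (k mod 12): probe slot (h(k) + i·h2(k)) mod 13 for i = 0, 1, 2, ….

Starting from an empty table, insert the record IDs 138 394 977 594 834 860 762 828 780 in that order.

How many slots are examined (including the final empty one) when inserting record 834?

3

138 hashes to 8; slot 8 is free → place at 8.
394 hashes to 4; slot 4 is free → place at 4.
977 hashes to 2; slot 2 is free → place at 2.
594 hashes to 9; slot 9 is free → place at 9.
834 hashes to 2, h2=7; 2,9 taken → place at 3.
860 hashes to 2, h2=9; 2 taken → place at 11.
762 hashes to 8, h2=7; 8,2,9,3 taken → place at 10.
828 hashes to 9, h2=1; 9,10,11 taken → place at 12.
780 hashes to 0; slot 0 is free → place at 0.
Table: [780, _, 977, 834, 394, _, _, _, 138, 594, 762, 860, 828]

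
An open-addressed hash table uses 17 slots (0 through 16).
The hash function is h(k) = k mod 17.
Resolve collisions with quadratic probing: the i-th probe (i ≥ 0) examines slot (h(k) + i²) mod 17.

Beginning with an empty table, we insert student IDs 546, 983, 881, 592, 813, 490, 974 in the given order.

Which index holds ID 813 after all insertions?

6

Insert 546: h=2, slot 2 empty → index 2.
Insert 983: h=14, slot 14 empty → index 14.
Insert 881: h=14, slot 14 occupied → index 15.
Insert 592: h=14, slots 14,15 occupied → index 1.
Insert 813: h=14, slots 14,15,1 occupied → index 6.
Insert 490: h=14, slots 14,15,1,6 occupied → index 13.
Insert 974: h=5, slot 5 empty → index 5.
Table: [., 592, 546, ., ., 974, 813, ., ., ., ., ., ., 490, 983, 881, .]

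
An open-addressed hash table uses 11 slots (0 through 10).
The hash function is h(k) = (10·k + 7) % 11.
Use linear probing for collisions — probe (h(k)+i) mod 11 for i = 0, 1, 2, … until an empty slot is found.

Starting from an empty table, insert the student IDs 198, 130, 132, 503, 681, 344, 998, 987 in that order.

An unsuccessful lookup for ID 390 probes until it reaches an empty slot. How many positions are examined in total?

Insert 198: h=7, slot 7 empty -> index 7.
Insert 130: h=9, slot 9 empty -> index 9.
Insert 132: h=7, slot 7 occupied -> index 8.
Insert 503: h=10, slot 10 empty -> index 10.
Insert 681: h=8, slots 8,9,10 occupied -> index 0.
Insert 344: h=4, slot 4 empty -> index 4.
Insert 998: h=10, slots 10,0 occupied -> index 1.
Insert 987: h=10, slots 10,0,1 occupied -> index 2.
Table: [681, 998, 987, ∅, 344, ∅, ∅, 198, 132, 130, 503]
Lookup 390: h=2, probe 2,3 → slot 3 empty, not found.

2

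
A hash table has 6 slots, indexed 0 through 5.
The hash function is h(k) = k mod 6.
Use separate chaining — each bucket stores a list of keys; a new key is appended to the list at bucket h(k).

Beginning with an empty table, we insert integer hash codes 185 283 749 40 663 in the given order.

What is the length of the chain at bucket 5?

185 → bucket 5
283 → bucket 1
749 → bucket 5 (collision)
40 → bucket 4
663 → bucket 3
Final buckets:
0: _
1: 283
2: _
3: 663
4: 40
5: 185 -> 749

2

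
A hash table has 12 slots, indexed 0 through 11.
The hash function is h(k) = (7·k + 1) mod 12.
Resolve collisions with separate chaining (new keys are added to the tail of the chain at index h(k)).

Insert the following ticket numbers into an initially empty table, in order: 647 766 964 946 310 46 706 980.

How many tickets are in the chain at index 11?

5

Insert 647: h=6, bucket 6 empty → new chain.
Insert 766: h=11, bucket 11 empty → new chain.
Insert 964: h=5, bucket 5 empty → new chain.
Insert 946: h=11, bucket 11 nonempty → append to chain.
Insert 310: h=11, bucket 11 nonempty → append to chain.
Insert 46: h=11, bucket 11 nonempty → append to chain.
Insert 706: h=11, bucket 11 nonempty → append to chain.
Insert 980: h=9, bucket 9 empty → new chain.
Final buckets:
0: -
1: -
2: -
3: -
4: -
5: 964
6: 647
7: -
8: -
9: 980
10: -
11: 766 -> 946 -> 310 -> 46 -> 706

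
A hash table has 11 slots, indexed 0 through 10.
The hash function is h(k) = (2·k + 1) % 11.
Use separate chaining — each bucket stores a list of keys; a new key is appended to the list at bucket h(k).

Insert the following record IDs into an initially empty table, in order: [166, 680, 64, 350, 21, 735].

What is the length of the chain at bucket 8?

Insert 166: h=3, bucket 3 empty → new chain.
Insert 680: h=8, bucket 8 empty → new chain.
Insert 64: h=8, bucket 8 nonempty → append to chain.
Insert 350: h=8, bucket 8 nonempty → append to chain.
Insert 21: h=10, bucket 10 empty → new chain.
Insert 735: h=8, bucket 8 nonempty → append to chain.
Final buckets:
0: ∅
1: ∅
2: ∅
3: 166
4: ∅
5: ∅
6: ∅
7: ∅
8: 680 -> 64 -> 350 -> 735
9: ∅
10: 21

4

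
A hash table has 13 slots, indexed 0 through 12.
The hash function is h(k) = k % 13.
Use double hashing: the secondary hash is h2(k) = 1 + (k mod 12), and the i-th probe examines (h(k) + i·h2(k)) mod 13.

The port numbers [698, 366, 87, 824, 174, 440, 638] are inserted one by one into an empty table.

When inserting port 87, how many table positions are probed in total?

2

698: h=9 → slot 9
366: h=2 → slot 2
87: h=9, h2=4, probe 9,0 → slot 0
824: h=5 → slot 5
174: h=5, h2=7, probe 5,12 → slot 12
440: h=11 → slot 11
638: h=1 → slot 1
Table: [87, 638, 366, —, —, 824, —, —, —, 698, —, 440, 174]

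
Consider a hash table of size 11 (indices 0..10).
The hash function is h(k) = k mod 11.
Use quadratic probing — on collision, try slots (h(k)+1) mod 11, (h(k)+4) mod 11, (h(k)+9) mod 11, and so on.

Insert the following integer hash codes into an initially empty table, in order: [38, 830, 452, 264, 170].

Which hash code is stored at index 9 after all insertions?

38: h=5 -> slot 5
830: h=5, probe 5,6 -> slot 6
452: h=1 -> slot 1
264: h=0 -> slot 0
170: h=5, probe 5,6,9 -> slot 9
Table: [264, 452, ∅, ∅, ∅, 38, 830, ∅, ∅, 170, ∅]

170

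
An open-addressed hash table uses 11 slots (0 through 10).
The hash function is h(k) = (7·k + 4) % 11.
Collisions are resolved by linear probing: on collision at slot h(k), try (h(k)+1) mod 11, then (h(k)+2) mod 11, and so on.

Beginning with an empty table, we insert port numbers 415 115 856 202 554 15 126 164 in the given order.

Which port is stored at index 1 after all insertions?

415: h=5 → slot 5
115: h=6 → slot 6
856: h=1 → slot 1
202: h=10 → slot 10
554: h=10, probe 10,0 → slot 0
15: h=10, probe 10,0,1,2 → slot 2
126: h=6, probe 6,7 → slot 7
164: h=8 → slot 8
Table: [554, 856, 15, ∅, ∅, 415, 115, 126, 164, ∅, 202]

856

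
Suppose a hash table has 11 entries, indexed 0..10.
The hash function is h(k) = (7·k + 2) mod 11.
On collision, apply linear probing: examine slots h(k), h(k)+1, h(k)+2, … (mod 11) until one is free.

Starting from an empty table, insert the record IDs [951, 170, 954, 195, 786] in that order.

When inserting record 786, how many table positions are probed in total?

951: h=4 → slot 4
170: h=4, probe 4,5 → slot 5
954: h=3 → slot 3
195: h=3, probe 3,4,5,6 → slot 6
786: h=4, probe 4,5,6,7 → slot 7
Table: [—, —, —, 954, 951, 170, 195, 786, —, —, —]

4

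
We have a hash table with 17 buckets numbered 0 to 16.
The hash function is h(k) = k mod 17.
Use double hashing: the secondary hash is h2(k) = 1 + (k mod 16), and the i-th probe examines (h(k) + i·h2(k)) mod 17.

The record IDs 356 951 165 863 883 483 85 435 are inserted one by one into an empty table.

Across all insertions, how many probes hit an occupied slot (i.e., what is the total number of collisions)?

3

Insert 356: h=16, slot 16 empty → index 16.
Insert 951: h=16, h2=8, slot 16 occupied → index 7.
Insert 165: h=12, slot 12 empty → index 12.
Insert 863: h=13, slot 13 empty → index 13.
Insert 883: h=16, h2=4, slot 16 occupied → index 3.
Insert 483: h=7, h2=4, slot 7 occupied → index 11.
Insert 85: h=0, slot 0 empty → index 0.
Insert 435: h=10, slot 10 empty → index 10.
Table: [85, —, —, 883, —, —, —, 951, —, —, 435, 483, 165, 863, —, —, 356]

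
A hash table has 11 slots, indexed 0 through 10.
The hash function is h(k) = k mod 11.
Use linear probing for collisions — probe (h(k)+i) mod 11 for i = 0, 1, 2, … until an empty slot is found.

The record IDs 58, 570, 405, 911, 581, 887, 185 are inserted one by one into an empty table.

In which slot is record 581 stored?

58: h=3 -> slot 3
570: h=9 -> slot 9
405: h=9, probe 9,10 -> slot 10
911: h=9, probe 9,10,0 -> slot 0
581: h=9, probe 9,10,0,1 -> slot 1
887: h=7 -> slot 7
185: h=9, probe 9,10,0,1,2 -> slot 2
Table: [911, 581, 185, 58, ., ., ., 887, ., 570, 405]

1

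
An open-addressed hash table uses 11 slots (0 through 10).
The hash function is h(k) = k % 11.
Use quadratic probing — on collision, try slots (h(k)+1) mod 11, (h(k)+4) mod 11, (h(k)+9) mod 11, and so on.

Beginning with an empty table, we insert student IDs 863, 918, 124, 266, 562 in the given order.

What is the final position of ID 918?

6

Insert 863: h=5, slot 5 empty -> index 5.
Insert 918: h=5, slot 5 occupied -> index 6.
Insert 124: h=3, slot 3 empty -> index 3.
Insert 266: h=2, slot 2 empty -> index 2.
Insert 562: h=1, slot 1 empty -> index 1.
Table: [_, 562, 266, 124, _, 863, 918, _, _, _, _]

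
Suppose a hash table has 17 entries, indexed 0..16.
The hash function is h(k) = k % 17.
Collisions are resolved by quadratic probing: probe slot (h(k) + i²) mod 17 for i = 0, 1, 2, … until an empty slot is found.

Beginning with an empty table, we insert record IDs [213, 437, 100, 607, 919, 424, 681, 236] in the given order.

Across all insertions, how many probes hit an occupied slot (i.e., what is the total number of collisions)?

5

Insert 213: h=9, slot 9 empty -> index 9.
Insert 437: h=12, slot 12 empty -> index 12.
Insert 100: h=15, slot 15 empty -> index 15.
Insert 607: h=12, slot 12 occupied -> index 13.
Insert 919: h=1, slot 1 empty -> index 1.
Insert 424: h=16, slot 16 empty -> index 16.
Insert 681: h=1, slot 1 occupied -> index 2.
Insert 236: h=15, slots 15,16,2 occupied -> index 7.
Table: [_, 919, 681, _, _, _, _, 236, _, 213, _, _, 437, 607, _, 100, 424]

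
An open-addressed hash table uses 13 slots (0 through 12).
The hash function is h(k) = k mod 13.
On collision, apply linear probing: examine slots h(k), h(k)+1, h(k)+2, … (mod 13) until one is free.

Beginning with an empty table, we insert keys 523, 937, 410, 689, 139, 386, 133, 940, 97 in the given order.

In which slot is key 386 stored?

523: h=3 => slot 3
937: h=1 => slot 1
410: h=7 => slot 7
689: h=0 => slot 0
139: h=9 => slot 9
386: h=9, probe 9,10 => slot 10
133: h=3, probe 3,4 => slot 4
940: h=4, probe 4,5 => slot 5
97: h=6 => slot 6
Table: [689, 937, —, 523, 133, 940, 97, 410, —, 139, 386, —, —]

10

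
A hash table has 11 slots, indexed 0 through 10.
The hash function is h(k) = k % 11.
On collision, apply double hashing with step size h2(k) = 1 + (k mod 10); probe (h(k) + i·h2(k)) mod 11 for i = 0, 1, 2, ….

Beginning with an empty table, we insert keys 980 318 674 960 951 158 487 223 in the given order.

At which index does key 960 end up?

980 hashes to 1; slot 1 is free → place at 1.
318 hashes to 10; slot 10 is free → place at 10.
674 hashes to 3; slot 3 is free → place at 3.
960 hashes to 3, h2=1; 3 taken → place at 4.
951 hashes to 5; slot 5 is free → place at 5.
158 hashes to 4, h2=9; 4 taken → place at 2.
487 hashes to 3, h2=8; 3 taken → place at 0.
223 hashes to 3, h2=4; 3 taken → place at 7.
Table: [487, 980, 158, 674, 960, 951, ∅, 223, ∅, ∅, 318]

4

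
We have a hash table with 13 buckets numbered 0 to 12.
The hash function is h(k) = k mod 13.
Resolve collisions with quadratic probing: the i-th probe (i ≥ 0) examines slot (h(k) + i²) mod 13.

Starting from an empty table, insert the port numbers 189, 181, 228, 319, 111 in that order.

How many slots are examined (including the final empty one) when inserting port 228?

Insert 189: h=7, slot 7 empty -> index 7.
Insert 181: h=12, slot 12 empty -> index 12.
Insert 228: h=7, slot 7 occupied -> index 8.
Insert 319: h=7, slots 7,8 occupied -> index 11.
Insert 111: h=7, slots 7,8,11 occupied -> index 3.
Table: [_, _, _, 111, _, _, _, 189, 228, _, _, 319, 181]

2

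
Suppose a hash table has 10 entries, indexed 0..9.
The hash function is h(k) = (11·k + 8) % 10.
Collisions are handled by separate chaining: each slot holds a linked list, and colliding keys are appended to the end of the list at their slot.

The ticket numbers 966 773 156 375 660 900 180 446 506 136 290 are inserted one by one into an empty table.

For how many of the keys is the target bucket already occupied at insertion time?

7

Insert 966: h=4, bucket 4 empty -> new chain.
Insert 773: h=1, bucket 1 empty -> new chain.
Insert 156: h=4, bucket 4 nonempty -> append to chain.
Insert 375: h=3, bucket 3 empty -> new chain.
Insert 660: h=8, bucket 8 empty -> new chain.
Insert 900: h=8, bucket 8 nonempty -> append to chain.
Insert 180: h=8, bucket 8 nonempty -> append to chain.
Insert 446: h=4, bucket 4 nonempty -> append to chain.
Insert 506: h=4, bucket 4 nonempty -> append to chain.
Insert 136: h=4, bucket 4 nonempty -> append to chain.
Insert 290: h=8, bucket 8 nonempty -> append to chain.
Final buckets:
0: .
1: 773
2: .
3: 375
4: 966 -> 156 -> 446 -> 506 -> 136
5: .
6: .
7: .
8: 660 -> 900 -> 180 -> 290
9: .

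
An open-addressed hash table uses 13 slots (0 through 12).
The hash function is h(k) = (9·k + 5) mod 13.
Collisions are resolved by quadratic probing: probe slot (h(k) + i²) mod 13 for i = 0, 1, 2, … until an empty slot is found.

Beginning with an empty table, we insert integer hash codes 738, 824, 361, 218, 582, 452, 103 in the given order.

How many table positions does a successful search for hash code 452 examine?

738 hashes to 4; slot 4 is free → place at 4.
824 hashes to 11; slot 11 is free → place at 11.
361 hashes to 4; 4 taken → place at 5.
218 hashes to 4; 4,5 taken → place at 8.
582 hashes to 4; 4,5,8 taken → place at 0.
452 hashes to 4; 4,5,8,0 taken → place at 7.
103 hashes to 9; slot 9 is free → place at 9.
Table: [582, ., ., ., 738, 361, ., 452, 218, 103, ., 824, .]
Lookup 452: h=4, probe 4,5,8,0,7 → found at 7.

5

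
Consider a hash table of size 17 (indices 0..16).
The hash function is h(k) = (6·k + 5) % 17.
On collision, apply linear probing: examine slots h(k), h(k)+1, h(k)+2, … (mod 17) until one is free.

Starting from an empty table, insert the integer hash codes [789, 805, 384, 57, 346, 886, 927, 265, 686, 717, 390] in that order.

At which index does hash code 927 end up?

Insert 789: h=13, slot 13 empty => index 13.
Insert 805: h=7, slot 7 empty => index 7.
Insert 384: h=14, slot 14 empty => index 14.
Insert 57: h=7, slot 7 occupied => index 8.
Insert 346: h=7, slots 7,8 occupied => index 9.
Insert 886: h=0, slot 0 empty => index 0.
Insert 927: h=8, slots 8,9 occupied => index 10.
Insert 265: h=14, slot 14 occupied => index 15.
Insert 686: h=7, slots 7,8,9,10 occupied => index 11.
Insert 717: h=6, slot 6 empty => index 6.
Insert 390: h=16, slot 16 empty => index 16.
Table: [886, ., ., ., ., ., 717, 805, 57, 346, 927, 686, ., 789, 384, 265, 390]

10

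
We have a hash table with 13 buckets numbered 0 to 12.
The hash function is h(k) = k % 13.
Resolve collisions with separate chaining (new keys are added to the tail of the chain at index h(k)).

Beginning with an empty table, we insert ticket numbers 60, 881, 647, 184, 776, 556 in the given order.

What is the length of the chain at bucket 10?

60 → bucket 8
881 → bucket 10
647 → bucket 10 (collision)
184 → bucket 2
776 → bucket 9
556 → bucket 10 (collision)
Final buckets:
0: ∅
1: ∅
2: 184
3: ∅
4: ∅
5: ∅
6: ∅
7: ∅
8: 60
9: 776
10: 881 -> 647 -> 556
11: ∅
12: ∅

3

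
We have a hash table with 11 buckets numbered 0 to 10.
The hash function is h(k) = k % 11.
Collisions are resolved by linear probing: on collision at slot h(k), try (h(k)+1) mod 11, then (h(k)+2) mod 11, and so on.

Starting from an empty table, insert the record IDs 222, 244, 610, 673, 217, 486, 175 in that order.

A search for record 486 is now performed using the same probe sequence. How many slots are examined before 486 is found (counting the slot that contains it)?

5

222 hashes to 2; slot 2 is free => place at 2.
244 hashes to 2; 2 taken => place at 3.
610 hashes to 5; slot 5 is free => place at 5.
673 hashes to 2; 2,3 taken => place at 4.
217 hashes to 8; slot 8 is free => place at 8.
486 hashes to 2; 2,3,4,5 taken => place at 6.
175 hashes to 10; slot 10 is free => place at 10.
Table: [—, —, 222, 244, 673, 610, 486, —, 217, —, 175]
Lookup 486: h=2, probe 2,3,4,5,6 → found at 6.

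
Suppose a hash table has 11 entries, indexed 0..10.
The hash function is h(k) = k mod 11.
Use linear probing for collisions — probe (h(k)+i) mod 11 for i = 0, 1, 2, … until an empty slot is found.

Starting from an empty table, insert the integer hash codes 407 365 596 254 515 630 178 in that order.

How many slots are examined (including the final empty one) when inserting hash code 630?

407: h=0 -> slot 0
365: h=2 -> slot 2
596: h=2, probe 2,3 -> slot 3
254: h=1 -> slot 1
515: h=9 -> slot 9
630: h=3, probe 3,4 -> slot 4
178: h=2, probe 2,3,4,5 -> slot 5
Table: [407, 254, 365, 596, 630, 178, ∅, ∅, ∅, 515, ∅]

2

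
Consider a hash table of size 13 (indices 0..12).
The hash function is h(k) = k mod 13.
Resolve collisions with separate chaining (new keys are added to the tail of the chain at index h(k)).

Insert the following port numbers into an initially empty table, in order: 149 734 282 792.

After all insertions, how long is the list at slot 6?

2

Insert 149: h=6, bucket 6 empty -> new chain.
Insert 734: h=6, bucket 6 nonempty -> append to chain.
Insert 282: h=9, bucket 9 empty -> new chain.
Insert 792: h=12, bucket 12 empty -> new chain.
Final buckets:
0: —
1: —
2: —
3: —
4: —
5: —
6: 149 -> 734
7: —
8: —
9: 282
10: —
11: —
12: 792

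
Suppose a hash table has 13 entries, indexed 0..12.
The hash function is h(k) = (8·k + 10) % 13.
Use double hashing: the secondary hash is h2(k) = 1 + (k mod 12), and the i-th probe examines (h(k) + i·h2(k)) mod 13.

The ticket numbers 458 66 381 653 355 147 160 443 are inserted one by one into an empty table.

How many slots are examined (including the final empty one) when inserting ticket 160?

3

458: h=8 -> slot 8
66: h=5 -> slot 5
381: h=3 -> slot 3
653: h=8, h2=6, probe 8,1 -> slot 1
355: h=3, h2=8, probe 3,11 -> slot 11
147: h=3, h2=4, probe 3,7 -> slot 7
160: h=3, h2=5, probe 3,8,0 -> slot 0
443: h=5, h2=12, probe 5,4 -> slot 4
Table: [160, 653, ., 381, 443, 66, ., 147, 458, ., ., 355, .]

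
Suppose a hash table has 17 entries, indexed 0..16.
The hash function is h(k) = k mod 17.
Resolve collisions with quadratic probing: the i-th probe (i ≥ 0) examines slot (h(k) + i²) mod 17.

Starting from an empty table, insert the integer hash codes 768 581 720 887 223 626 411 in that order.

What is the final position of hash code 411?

Insert 768: h=3, slot 3 empty → index 3.
Insert 581: h=3, slot 3 occupied → index 4.
Insert 720: h=6, slot 6 empty → index 6.
Insert 887: h=3, slots 3,4 occupied → index 7.
Insert 223: h=2, slot 2 empty → index 2.
Insert 626: h=14, slot 14 empty → index 14.
Insert 411: h=3, slots 3,4,7 occupied → index 12.
Table: [-, -, 223, 768, 581, -, 720, 887, -, -, -, -, 411, -, 626, -, -]

12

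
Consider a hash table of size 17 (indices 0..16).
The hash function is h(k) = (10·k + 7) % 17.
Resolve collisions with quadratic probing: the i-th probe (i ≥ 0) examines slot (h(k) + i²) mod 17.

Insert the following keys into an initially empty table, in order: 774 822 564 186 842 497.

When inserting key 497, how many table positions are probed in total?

3

Insert 774: h=12, slot 12 empty => index 12.
Insert 822: h=16, slot 16 empty => index 16.
Insert 564: h=3, slot 3 empty => index 3.
Insert 186: h=14, slot 14 empty => index 14.
Insert 842: h=12, slot 12 occupied => index 13.
Insert 497: h=13, slots 13,14 occupied => index 0.
Table: [497, -, -, 564, -, -, -, -, -, -, -, -, 774, 842, 186, -, 822]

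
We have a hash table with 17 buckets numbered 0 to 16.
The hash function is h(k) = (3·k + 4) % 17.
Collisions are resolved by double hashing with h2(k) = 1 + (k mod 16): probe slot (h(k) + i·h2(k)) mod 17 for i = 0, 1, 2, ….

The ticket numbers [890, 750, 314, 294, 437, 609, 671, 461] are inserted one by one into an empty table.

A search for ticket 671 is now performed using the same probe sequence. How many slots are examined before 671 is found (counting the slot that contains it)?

3

890: h=5 → slot 5
750: h=10 → slot 10
314: h=11 → slot 11
294: h=2 → slot 2
437: h=6 → slot 6
609: h=12 → slot 12
671: h=11, h2=16, probe 11,10,9 → slot 9
461: h=10, h2=14, probe 10,7 → slot 7
Table: [∅, ∅, 294, ∅, ∅, 890, 437, 461, ∅, 671, 750, 314, 609, ∅, ∅, ∅, ∅]
Lookup 671: h=11, h2=16, probe 11,10,9 → found at 9.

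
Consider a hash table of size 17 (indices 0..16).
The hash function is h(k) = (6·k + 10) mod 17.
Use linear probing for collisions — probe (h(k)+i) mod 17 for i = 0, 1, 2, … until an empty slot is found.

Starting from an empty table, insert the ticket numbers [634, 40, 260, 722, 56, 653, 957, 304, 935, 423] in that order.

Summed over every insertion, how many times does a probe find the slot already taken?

634: h=6 => slot 6
40: h=12 => slot 12
260: h=6, probe 6,7 => slot 7
722: h=7, probe 7,8 => slot 8
56: h=6, probe 6,7,8,9 => slot 9
653: h=1 => slot 1
957: h=6, probe 6,7,8,9,10 => slot 10
304: h=15 => slot 15
935: h=10, probe 10,11 => slot 11
423: h=15, probe 15,16 => slot 16
Table: [-, 653, -, -, -, -, 634, 260, 722, 56, 957, 935, 40, -, -, 304, 423]

11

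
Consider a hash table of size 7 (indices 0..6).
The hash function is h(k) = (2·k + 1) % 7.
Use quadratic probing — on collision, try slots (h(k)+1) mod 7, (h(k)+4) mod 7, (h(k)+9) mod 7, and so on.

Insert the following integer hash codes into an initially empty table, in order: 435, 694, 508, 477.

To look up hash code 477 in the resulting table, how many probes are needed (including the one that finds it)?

3

435 hashes to 3; slot 3 is free => place at 3.
694 hashes to 3; 3 taken => place at 4.
508 hashes to 2; slot 2 is free => place at 2.
477 hashes to 3; 3,4 taken => place at 0.
Table: [477, -, 508, 435, 694, -, -]
Lookup 477: h=3, probe 3,4,0 → found at 0.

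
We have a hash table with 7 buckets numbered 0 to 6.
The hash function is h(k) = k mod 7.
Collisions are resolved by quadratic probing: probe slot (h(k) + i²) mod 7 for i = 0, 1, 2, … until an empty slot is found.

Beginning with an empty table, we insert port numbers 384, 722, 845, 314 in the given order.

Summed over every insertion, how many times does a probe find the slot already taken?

Insert 384: h=6, slot 6 empty → index 6.
Insert 722: h=1, slot 1 empty → index 1.
Insert 845: h=5, slot 5 empty → index 5.
Insert 314: h=6, slot 6 occupied → index 0.
Table: [314, 722, ∅, ∅, ∅, 845, 384]

1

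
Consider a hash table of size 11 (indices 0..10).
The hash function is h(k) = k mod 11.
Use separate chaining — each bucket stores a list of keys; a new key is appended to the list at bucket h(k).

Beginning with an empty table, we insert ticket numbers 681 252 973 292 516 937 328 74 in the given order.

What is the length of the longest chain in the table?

Insert 681: h=10, bucket 10 empty → new chain.
Insert 252: h=10, bucket 10 nonempty → append to chain.
Insert 973: h=5, bucket 5 empty → new chain.
Insert 292: h=6, bucket 6 empty → new chain.
Insert 516: h=10, bucket 10 nonempty → append to chain.
Insert 937: h=2, bucket 2 empty → new chain.
Insert 328: h=9, bucket 9 empty → new chain.
Insert 74: h=8, bucket 8 empty → new chain.
Final buckets:
0: .
1: .
2: 937
3: .
4: .
5: 973
6: 292
7: .
8: 74
9: 328
10: 681 -> 252 -> 516

3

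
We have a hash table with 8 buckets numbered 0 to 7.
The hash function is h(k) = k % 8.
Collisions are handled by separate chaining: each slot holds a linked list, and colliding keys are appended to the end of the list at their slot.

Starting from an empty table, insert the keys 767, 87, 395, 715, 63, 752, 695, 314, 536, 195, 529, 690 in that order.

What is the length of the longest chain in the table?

4

767 -> bucket 7
87 -> bucket 7 (collision)
395 -> bucket 3
715 -> bucket 3 (collision)
63 -> bucket 7 (collision)
752 -> bucket 0
695 -> bucket 7 (collision)
314 -> bucket 2
536 -> bucket 0 (collision)
195 -> bucket 3 (collision)
529 -> bucket 1
690 -> bucket 2 (collision)
Final buckets:
0: 752 -> 536
1: 529
2: 314 -> 690
3: 395 -> 715 -> 195
4: -
5: -
6: -
7: 767 -> 87 -> 63 -> 695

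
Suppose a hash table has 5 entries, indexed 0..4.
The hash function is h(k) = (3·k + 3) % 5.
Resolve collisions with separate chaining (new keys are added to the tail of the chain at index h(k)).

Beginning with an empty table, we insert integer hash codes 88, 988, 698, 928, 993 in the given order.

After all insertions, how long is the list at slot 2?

88 → bucket 2
988 → bucket 2 (collision)
698 → bucket 2 (collision)
928 → bucket 2 (collision)
993 → bucket 2 (collision)
Final buckets:
0: ∅
1: ∅
2: 88 -> 988 -> 698 -> 928 -> 993
3: ∅
4: ∅

5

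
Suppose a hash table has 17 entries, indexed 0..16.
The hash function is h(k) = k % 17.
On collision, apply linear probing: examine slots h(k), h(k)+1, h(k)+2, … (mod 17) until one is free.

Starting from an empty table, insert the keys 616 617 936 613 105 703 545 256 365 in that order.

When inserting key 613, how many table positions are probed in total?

Insert 616: h=4, slot 4 empty => index 4.
Insert 617: h=5, slot 5 empty => index 5.
Insert 936: h=1, slot 1 empty => index 1.
Insert 613: h=1, slot 1 occupied => index 2.
Insert 105: h=3, slot 3 empty => index 3.
Insert 703: h=6, slot 6 empty => index 6.
Insert 545: h=1, slots 1,2,3,4,5,6 occupied => index 7.
Insert 256: h=1, slots 1,2,3,4,5,6,7 occupied => index 8.
Insert 365: h=8, slot 8 occupied => index 9.
Table: [∅, 936, 613, 105, 616, 617, 703, 545, 256, 365, ∅, ∅, ∅, ∅, ∅, ∅, ∅]

2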